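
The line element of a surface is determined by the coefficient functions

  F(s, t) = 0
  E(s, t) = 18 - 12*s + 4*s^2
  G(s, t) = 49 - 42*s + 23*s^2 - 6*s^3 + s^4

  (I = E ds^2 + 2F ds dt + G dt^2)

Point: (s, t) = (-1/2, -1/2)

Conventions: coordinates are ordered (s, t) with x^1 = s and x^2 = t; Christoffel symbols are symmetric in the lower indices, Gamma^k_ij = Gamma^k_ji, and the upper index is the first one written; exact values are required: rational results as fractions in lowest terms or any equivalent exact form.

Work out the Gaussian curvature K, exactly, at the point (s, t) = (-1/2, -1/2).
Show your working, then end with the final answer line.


E = 25, F = 0, G = 1225/16, EG - F^2 = 30625/16 at the point
E_s = -16, E_t = 0, F_s = 0, F_t = 0, G_s = -70, G_t = 0
E_tt = 0, F_st = 0, G_ss = 67
Brioschi: K = (det M1 - det M2) / (EG - F^2)^2 with the standard first/second-derivative matrices M1, M2.
M1 = [[-E_tt/2 + F_st - G_ss/2, E_s/2, F_s - E_t/2], [F_t - G_s/2, E, F], [G_t/2, F, G]] = [[-67/2, -8, 0], [35, 25, 0], [0, 0, 1225/16]]; det M1 = -1365875/32
M2 = [[0, E_t/2, G_s/2], [E_t/2, E, F], [G_s/2, F, G]] = [[0, 0, -35], [0, 25, 0], [-35, 0, 1225/16]]; det M2 = -30625
det M1 - det M2 = -385875/32; K = -385875/32 / (30625/16)^2 = -72/21875

Answer: K = -72/21875


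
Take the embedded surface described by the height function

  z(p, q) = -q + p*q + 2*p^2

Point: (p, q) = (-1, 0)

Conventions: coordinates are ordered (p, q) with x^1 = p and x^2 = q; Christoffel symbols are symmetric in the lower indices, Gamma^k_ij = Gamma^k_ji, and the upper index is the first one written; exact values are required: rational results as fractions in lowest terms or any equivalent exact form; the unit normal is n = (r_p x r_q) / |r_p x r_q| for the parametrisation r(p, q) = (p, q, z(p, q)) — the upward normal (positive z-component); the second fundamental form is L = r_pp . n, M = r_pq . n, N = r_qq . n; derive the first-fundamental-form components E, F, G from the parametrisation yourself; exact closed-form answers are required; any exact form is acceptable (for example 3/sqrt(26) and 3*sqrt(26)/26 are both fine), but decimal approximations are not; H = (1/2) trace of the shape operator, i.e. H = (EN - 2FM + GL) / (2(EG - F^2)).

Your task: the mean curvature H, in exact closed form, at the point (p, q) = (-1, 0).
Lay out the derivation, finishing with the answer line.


z_p = -4, z_q = -2, z_pp = 4, z_pq = 1, z_qq = 0
E = 17, F = 8, G = 5; answer radicand W^2 = 21
unnormalised second-form numerators: l = 4, m = 1, n = 0; L = l/sqrt(21), and similarly M = m/sqrt(W^2), N = n/sqrt(W^2)
H = (E*n - 2*F*m + G*l) / (2*(EG - F^2)*sqrt(W^2)); E*n - 2*F*m + G*l = 4, EG - F^2 = 21, so H = (2/21)/sqrt(21)

Answer: H = 2*sqrt(21)/441


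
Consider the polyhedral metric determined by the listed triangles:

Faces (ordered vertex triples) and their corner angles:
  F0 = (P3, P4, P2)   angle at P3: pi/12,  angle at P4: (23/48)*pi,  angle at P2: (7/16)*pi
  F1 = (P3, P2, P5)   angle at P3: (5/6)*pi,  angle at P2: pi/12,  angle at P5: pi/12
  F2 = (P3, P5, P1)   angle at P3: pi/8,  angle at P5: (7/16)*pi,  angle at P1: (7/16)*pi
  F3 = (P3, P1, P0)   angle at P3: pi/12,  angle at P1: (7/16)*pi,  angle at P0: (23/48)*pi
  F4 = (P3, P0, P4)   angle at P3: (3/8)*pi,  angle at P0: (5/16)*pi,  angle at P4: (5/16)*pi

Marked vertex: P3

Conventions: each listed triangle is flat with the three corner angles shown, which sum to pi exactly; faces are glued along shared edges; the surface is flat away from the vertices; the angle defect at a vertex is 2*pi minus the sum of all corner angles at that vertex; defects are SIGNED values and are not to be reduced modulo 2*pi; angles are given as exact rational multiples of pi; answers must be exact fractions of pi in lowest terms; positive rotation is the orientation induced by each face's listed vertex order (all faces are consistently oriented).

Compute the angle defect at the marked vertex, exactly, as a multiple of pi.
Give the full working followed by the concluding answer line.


Sum of corner angles at P3: (3/2)*pi
defect = 2*pi - (3/2)*pi

Answer: defect(P3) = pi/2


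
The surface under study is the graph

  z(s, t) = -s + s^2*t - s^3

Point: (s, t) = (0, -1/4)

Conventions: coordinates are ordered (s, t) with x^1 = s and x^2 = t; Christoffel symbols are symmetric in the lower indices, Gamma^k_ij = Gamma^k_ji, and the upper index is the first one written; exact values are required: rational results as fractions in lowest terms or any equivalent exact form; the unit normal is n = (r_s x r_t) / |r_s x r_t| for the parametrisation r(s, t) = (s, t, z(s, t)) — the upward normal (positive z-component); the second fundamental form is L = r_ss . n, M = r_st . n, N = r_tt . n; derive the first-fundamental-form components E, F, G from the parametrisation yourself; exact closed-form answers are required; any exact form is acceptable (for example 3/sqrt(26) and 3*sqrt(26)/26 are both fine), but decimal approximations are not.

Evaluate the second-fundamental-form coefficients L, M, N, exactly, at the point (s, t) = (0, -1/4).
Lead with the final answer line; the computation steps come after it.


Answer: L = -sqrt(2)/4, M = 0, N = 0

z_s = -1, z_t = 0, z_ss = -1/2, z_st = 0, z_tt = 0
E = 2, F = 0, G = 1; answer radicand W^2 = 2
unnormalised second-form numerators: l = -1/2, m = 0, n = 0; L = l/sqrt(2), and similarly M = m/sqrt(W^2), N = n/sqrt(W^2)


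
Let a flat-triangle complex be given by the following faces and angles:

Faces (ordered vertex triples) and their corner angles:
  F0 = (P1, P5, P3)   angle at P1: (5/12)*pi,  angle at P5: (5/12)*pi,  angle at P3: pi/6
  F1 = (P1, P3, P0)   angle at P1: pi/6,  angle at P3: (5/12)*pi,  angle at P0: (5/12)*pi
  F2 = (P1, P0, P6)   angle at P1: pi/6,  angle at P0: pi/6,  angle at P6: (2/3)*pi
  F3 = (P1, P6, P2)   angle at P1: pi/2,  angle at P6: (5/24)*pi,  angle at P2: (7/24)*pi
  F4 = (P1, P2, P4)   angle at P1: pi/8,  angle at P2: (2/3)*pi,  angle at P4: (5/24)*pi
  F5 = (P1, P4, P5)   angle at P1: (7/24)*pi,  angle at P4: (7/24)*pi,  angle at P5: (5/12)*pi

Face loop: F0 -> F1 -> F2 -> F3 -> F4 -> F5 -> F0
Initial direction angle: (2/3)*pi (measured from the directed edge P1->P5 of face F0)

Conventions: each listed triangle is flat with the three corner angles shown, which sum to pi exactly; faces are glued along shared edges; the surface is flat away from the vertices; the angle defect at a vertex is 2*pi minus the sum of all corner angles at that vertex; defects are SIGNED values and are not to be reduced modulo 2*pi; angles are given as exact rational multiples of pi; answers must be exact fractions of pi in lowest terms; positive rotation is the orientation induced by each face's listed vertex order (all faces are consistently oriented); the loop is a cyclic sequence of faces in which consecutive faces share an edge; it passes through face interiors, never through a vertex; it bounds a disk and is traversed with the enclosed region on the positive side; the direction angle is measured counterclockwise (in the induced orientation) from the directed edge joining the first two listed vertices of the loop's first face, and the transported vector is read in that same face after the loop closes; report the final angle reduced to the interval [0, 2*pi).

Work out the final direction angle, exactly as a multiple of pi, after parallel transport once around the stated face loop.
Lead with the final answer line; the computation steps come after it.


Answer: final direction angle = pi

enclosed vertex P1: corner angles sum to (5/3)*pi, defect = 2*pi - (5/3)*pi = pi/3
the final direction is the initial angle plus the enclosed defects, taken mod 2*pi in the induced orientation
final angle = (2/3)*pi + pi/3 = pi (mod 2*pi)


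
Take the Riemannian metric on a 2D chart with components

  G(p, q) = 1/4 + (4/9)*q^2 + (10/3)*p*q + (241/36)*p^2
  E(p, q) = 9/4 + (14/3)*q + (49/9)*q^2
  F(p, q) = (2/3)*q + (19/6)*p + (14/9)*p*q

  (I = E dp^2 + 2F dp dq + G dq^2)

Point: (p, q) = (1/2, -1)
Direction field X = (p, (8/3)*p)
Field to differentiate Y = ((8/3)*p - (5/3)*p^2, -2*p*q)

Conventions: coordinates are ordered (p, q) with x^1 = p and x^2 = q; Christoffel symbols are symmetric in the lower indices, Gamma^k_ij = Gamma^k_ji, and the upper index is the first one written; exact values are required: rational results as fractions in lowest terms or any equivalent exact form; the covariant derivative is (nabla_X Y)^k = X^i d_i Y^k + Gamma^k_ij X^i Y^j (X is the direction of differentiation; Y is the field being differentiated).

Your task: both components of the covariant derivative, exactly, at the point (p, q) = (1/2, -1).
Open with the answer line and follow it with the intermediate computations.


Answer: (nabla_X Y)^p = -38375/21818, (nabla_X Y)^q = 791885/98181

E = 109/36, F = 5/36, G = 101/144 at the point
E_p = 0, E_q = -56/9, F_p = 29/18, F_q = 13/9, G_p = 121/36, G_q = 7/9
EG - F^2 = 10909/5184;  g^inv = (5184/10909) * [[101/144, -5/36], [-5/36, 109/36]]
first-kind symbols [ij,l] = (1/2)(d_i g_jl + d_j g_il - d_l g_ij): [pp,p] = E_p/2 = 0, [pp,q] = F_p - E_q/2 = 85/18, [pq,p] = E_q/2 = -28/9, [pq,q] = G_p/2 = 121/72, [qq,p] = F_q - G_p/2 = -17/72, [qq,q] = G_q/2 = 7/18
Gamma^p_ij = (G*[ij,p] - F*[ij,q])/(EG - F^2), Gamma^q_ij = (E*[ij,q] - F*[ij,p])/(EG - F^2)
Gamma_ppp = -3400/10909, Gamma_ppq = -12522/10909, Gamma_pqq = -2277/21818, Gamma_qpp = 74120/10909, Gamma_qpq = 28618/10909, Gamma_qqq = 6274/10909
X = (1/2, 4/3), Y = (11/12, 1) at the point


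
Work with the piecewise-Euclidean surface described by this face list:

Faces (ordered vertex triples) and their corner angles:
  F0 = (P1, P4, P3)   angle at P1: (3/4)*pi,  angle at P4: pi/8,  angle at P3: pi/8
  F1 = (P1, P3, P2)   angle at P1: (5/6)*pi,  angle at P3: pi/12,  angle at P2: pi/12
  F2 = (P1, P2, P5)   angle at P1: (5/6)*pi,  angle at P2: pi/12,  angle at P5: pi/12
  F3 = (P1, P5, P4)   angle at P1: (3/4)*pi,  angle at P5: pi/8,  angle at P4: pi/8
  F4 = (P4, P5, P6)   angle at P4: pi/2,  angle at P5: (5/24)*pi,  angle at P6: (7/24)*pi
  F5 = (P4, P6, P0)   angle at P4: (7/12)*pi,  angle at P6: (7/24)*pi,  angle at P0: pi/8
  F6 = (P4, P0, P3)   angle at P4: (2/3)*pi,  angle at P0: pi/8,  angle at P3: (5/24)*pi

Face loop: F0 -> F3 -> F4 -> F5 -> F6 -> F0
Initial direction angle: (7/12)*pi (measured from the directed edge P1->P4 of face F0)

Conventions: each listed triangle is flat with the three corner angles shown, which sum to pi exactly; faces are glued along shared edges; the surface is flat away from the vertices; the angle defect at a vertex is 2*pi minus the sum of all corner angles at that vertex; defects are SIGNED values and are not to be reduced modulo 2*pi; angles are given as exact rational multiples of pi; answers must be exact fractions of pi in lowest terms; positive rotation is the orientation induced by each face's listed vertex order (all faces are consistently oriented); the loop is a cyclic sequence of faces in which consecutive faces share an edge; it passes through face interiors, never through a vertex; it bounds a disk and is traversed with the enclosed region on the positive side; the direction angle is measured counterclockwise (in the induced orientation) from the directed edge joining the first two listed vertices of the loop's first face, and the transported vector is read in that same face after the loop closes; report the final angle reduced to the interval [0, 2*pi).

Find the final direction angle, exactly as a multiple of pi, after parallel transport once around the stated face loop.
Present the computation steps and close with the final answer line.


enclosed vertex P4: corner angles sum to 2*pi, defect = 2*pi - 2*pi = 0
by Gauss-Bonnet the loop rotates the vector by the enclosed defect sum (positive orientation, mod 2*pi)
final angle = (7/12)*pi + 0 = (7/12)*pi (mod 2*pi)

Answer: final direction angle = (7/12)*pi


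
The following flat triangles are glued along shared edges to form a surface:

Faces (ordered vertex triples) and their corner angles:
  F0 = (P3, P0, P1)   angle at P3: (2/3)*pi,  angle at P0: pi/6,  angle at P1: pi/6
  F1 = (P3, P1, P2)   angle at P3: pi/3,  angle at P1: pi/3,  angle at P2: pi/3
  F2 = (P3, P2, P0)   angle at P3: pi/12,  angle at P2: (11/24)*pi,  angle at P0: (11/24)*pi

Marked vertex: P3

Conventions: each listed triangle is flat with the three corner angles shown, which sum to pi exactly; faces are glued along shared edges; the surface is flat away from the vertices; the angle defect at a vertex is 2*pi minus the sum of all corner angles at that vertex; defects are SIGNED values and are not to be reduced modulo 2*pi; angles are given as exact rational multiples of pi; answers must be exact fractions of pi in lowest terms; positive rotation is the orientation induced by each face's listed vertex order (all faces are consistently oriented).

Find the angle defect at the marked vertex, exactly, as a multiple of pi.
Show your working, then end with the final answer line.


Sum of corner angles at P3: (13/12)*pi
defect = 2*pi - (13/12)*pi

Answer: defect(P3) = (11/12)*pi


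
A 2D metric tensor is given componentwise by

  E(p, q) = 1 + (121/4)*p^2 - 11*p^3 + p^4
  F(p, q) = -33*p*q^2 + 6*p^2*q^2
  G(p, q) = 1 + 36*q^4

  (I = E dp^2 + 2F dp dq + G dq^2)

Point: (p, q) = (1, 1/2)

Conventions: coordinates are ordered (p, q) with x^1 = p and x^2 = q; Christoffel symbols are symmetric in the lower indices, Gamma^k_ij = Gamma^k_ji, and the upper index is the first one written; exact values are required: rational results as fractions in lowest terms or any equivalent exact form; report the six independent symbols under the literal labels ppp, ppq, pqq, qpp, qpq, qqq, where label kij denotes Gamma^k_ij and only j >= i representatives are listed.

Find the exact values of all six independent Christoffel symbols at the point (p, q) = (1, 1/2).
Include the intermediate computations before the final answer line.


E = 85/4, F = -27/4, G = 13/4 at the point
E_p = 63/2, E_q = 0, F_p = -21/4, F_q = -27, G_p = 0, G_q = 18
EG - F^2 = 47/2;  g^inv = (2/47) * [[13/4, 27/4], [27/4, 85/4]]
first-kind symbols [ij,l] = (1/2)(d_i g_jl + d_j g_il - d_l g_ij): [pp,p] = E_p/2 = 63/4, [pp,q] = F_p - E_q/2 = -21/4, [pq,p] = E_q/2 = 0, [pq,q] = G_p/2 = 0, [qq,p] = F_q - G_p/2 = -27, [qq,q] = G_q/2 = 9
Gamma^p_ij = (G*[ij,p] - F*[ij,q])/(EG - F^2), Gamma^q_ij = (E*[ij,q] - F*[ij,p])/(EG - F^2)

Answer: Gamma_ppp = 63/94, Gamma_ppq = 0, Gamma_pqq = -54/47, Gamma_qpp = -21/94, Gamma_qpq = 0, Gamma_qqq = 18/47


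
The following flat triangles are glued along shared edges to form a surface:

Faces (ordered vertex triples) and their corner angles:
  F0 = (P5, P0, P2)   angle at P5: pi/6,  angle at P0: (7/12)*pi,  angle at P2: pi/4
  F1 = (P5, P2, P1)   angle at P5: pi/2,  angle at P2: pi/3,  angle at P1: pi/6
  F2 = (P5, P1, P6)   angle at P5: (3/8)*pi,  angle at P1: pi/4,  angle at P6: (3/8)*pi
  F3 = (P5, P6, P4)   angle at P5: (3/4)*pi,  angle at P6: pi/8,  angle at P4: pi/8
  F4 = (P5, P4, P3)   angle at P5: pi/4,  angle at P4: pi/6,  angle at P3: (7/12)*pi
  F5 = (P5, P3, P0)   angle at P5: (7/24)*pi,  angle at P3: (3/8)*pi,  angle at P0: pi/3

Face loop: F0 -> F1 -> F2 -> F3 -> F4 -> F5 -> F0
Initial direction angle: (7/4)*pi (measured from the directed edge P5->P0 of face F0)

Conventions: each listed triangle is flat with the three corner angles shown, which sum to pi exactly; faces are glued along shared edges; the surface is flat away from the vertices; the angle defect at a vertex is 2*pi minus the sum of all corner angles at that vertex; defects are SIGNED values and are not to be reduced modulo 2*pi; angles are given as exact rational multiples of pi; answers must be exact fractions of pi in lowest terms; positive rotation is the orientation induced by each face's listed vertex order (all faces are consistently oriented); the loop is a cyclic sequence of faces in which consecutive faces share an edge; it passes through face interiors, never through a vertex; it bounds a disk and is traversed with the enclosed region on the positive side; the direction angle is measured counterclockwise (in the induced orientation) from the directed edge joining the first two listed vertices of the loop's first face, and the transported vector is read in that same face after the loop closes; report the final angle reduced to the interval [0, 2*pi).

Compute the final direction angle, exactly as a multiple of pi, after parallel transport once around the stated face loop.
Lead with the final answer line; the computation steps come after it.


Answer: final direction angle = (17/12)*pi

enclosed vertex P5: corner angles sum to (7/3)*pi, defect = 2*pi - (7/3)*pi = -pi/3
final direction = starting direction + enclosed defect total, reduced mod 2*pi (induced orientation)
final angle = (7/4)*pi - pi/3 = (17/12)*pi (mod 2*pi)


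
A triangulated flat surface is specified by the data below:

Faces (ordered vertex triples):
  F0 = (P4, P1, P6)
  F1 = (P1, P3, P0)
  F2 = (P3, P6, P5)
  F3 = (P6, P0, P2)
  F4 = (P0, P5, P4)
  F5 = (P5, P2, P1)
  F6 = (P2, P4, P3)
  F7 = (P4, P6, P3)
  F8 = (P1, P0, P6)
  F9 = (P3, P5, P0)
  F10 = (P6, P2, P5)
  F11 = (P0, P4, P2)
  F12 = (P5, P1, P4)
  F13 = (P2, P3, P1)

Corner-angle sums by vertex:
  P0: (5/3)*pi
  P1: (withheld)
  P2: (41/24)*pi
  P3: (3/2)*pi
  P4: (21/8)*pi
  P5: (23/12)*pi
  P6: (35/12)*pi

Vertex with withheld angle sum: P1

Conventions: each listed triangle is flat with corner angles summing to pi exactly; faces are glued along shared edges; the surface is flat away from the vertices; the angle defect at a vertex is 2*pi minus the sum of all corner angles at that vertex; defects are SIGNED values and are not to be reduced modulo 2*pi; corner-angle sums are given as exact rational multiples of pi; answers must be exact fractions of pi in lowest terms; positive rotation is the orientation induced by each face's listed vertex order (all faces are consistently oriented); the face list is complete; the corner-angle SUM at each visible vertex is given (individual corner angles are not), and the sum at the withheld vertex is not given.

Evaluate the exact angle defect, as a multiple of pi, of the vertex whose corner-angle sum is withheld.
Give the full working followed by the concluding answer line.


V = 7, E = 21, F = 14; chi = V - E + F = 0
Gauss-Bonnet: total defect = 2*pi*chi = 0; visible defects sum to -pi/3

Answer: defect(P1) = pi/3


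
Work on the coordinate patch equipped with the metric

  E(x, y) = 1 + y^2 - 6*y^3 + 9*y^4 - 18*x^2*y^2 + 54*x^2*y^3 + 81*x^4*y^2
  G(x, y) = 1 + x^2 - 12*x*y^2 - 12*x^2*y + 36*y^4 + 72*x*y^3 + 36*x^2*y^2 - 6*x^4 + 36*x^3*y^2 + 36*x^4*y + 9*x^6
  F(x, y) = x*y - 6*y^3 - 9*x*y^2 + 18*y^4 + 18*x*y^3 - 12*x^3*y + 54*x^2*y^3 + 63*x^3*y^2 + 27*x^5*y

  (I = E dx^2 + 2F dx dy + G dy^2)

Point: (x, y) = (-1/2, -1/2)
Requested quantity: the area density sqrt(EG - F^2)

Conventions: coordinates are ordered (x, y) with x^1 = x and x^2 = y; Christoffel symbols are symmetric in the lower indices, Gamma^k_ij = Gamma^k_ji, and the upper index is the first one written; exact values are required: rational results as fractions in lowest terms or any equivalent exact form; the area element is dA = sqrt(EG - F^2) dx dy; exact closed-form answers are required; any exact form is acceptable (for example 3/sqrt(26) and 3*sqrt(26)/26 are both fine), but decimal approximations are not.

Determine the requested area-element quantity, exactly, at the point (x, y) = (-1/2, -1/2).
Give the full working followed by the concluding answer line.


E = 65/64, F = 25/64, G = 689/64; EG - F^2 = 345/32

Answer: sqrt(EG - F^2) = sqrt(690)/8


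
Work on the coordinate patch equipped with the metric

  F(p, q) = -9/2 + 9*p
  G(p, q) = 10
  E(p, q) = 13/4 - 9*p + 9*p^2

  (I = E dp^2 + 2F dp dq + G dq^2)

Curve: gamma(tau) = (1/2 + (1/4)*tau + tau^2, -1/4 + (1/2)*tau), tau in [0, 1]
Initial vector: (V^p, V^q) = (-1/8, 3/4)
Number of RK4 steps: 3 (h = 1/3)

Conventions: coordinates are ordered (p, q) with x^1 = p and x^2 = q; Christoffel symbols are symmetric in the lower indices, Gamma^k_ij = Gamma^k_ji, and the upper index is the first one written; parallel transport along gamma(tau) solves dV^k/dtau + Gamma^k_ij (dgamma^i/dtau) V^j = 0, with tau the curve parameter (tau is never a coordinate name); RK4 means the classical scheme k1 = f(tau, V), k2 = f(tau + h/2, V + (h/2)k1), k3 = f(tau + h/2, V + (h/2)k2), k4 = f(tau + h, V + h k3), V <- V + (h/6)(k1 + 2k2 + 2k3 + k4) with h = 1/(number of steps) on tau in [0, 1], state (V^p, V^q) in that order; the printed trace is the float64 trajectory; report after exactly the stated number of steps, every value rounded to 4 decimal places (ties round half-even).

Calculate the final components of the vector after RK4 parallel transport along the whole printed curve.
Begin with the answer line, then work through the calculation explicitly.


Answer: V^p = -0.0806, V^q = 0.8407

gamma'(tau) = (1/4 + 2*tau, 1/2); f(tau, V)^k = -Gamma^k_ij(gamma(tau)) gamma'^i(tau) V^j; h = 1/3; intermediate values shown to 6 dp
curve data and Christoffel symbols at the stage parameters:
  tau = 0.000000: gamma = (0.500000, -0.250000), gamma' = (0.250000, 0.500000); Gamma_ppp = 0.000000, Gamma_ppq = 0.000000, Gamma_pqq = 0.000000, Gamma_qpp = 0.900000, Gamma_qpq = 0.000000, Gamma_qqq = 0.000000
  tau = 0.166667: gamma = (0.569444, -0.166667), gamma' = (0.583333, 0.500000); Gamma_ppp = 0.062230, Gamma_ppq = 0.000000, Gamma_pqq = 0.000000, Gamma_qpp = 0.896111, Gamma_qpq = 0.000000, Gamma_qqq = 0.000000
  tau = 0.333333: gamma = (0.694444, -0.083333), gamma' = (0.916667, 0.500000); Gamma_ppp = 0.169241, Gamma_ppq = 0.000000, Gamma_pqq = 0.000000, Gamma_qpp = 0.870383, Gamma_qpq = 0.000000, Gamma_qqq = 0.000000
  tau = 0.500000: gamma = (0.875000, 0.000000), gamma' = (1.250000, 0.500000); Gamma_ppp = 0.299584, Gamma_ppq = 0.000000, Gamma_pqq = 0.000000, Gamma_qpp = 0.798890, Gamma_qpq = 0.000000, Gamma_qqq = 0.000000
  tau = 0.666667: gamma = (1.111111, 0.083333), gamma' = (1.583333, 0.500000); Gamma_ppp = 0.411642, Gamma_ppq = 0.000000, Gamma_pqq = 0.000000, Gamma_qpp = 0.673597, Gamma_qpq = 0.000000, Gamma_qqq = 0.000000
  tau = 0.833333: gamma = (1.402778, 0.166667), gamma' = (1.916667, 0.500000); Gamma_ppp = 0.468703, Gamma_ppq = 0.000000, Gamma_pqq = 0.000000, Gamma_qpp = 0.519179, Gamma_qpq = 0.000000, Gamma_qqq = 0.000000
  tau = 1.000000: gamma = (1.750000, 0.250000), gamma' = (2.250000, 0.500000); Gamma_ppp = 0.467532, Gamma_ppq = 0.000000, Gamma_pqq = 0.000000, Gamma_qpp = 0.374026, Gamma_qpq = 0.000000, Gamma_qqq = 0.000000
step 0: V^p = -0.1250, V^q = 0.7500
step 1: k1 = (0.000000, 0.028125), k2 = (0.004538, 0.065341), k3 = (0.004510, 0.064946), k4 = (0.019159, 0.098532); V <- V + (h/6)(k1 + 2k2 + 2k3 + k4): V^p = -0.1229, V^q = 0.7715
step 2: k1 = (0.019071, 0.098080), k2 = (0.044845, 0.119586), k3 = (0.043236, 0.115296), k4 = (0.070729, 0.115738); V <- V + (h/6)(k1 + 2k2 + 2k3 + k4): V^p = -0.1082, V^q = 0.8095
step 3: k1 = (0.070492, 0.115350), k2 = (0.086606, 0.095933), k3 = (0.084193, 0.093260), k4 = (0.084251, 0.067401); V <- V + (h/6)(k1 + 2k2 + 2k3 + k4): V^p = -0.0806, V^q = 0.8407


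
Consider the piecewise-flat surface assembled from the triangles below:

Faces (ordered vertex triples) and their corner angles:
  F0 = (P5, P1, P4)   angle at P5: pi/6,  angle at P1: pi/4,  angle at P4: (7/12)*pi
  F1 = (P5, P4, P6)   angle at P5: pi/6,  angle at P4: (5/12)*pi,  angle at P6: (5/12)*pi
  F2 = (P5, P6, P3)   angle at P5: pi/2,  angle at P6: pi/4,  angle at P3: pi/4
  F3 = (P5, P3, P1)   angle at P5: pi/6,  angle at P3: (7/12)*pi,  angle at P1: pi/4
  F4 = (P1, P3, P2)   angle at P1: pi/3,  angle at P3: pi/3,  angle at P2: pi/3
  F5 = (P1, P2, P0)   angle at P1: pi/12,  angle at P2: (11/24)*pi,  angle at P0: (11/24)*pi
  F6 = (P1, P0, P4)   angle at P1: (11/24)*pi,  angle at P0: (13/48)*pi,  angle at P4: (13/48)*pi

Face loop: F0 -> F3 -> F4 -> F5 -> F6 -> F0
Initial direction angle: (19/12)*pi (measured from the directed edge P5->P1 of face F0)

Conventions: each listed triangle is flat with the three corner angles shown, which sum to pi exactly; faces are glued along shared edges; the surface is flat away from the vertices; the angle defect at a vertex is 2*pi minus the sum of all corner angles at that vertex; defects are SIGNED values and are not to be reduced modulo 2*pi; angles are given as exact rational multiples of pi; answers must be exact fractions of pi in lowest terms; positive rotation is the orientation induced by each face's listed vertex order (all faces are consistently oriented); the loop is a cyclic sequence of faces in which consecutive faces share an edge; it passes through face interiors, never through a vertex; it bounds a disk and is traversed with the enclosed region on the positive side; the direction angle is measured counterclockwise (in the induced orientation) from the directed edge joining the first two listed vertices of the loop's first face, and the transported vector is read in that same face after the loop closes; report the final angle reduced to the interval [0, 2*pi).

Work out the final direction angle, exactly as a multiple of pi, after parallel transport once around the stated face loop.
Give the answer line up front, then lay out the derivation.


Answer: final direction angle = (5/24)*pi

enclosed vertex P1: corner angles sum to (11/8)*pi, defect = 2*pi - (11/8)*pi = (5/8)*pi
summing the enclosed defects onto the initial angle, mod 2*pi in the induced orientation:
final angle = (19/12)*pi + (5/8)*pi = (5/24)*pi (mod 2*pi)


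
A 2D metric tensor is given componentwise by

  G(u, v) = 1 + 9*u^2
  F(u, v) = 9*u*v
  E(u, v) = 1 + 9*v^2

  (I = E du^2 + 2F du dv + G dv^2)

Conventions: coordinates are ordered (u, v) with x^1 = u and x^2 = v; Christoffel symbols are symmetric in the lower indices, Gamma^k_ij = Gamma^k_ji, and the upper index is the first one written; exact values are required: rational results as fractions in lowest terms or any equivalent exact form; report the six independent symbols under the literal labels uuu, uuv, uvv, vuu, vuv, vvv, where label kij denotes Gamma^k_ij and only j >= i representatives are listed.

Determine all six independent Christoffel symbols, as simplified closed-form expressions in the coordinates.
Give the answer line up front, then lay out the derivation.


Answer: Gamma_uuu = 0, Gamma_uuv = 9*v/(9*u^2 + 9*v^2 + 1), Gamma_uvv = 0, Gamma_vuu = 0, Gamma_vuv = 9*u/(9*u^2 + 9*v^2 + 1), Gamma_vvv = 0

E = 1 + 9*v^2; F = 9*u*v; G = 1 + 9*u^2
Gamma^k_ij = (1/2) g^{kl} (d_i g_jl + d_j g_il - d_l g_ij), with g^inv = (1/(EG-F^2)) [[G, -F], [-F, E]]
first partials: E_u = 0, E_v = 18*v, F_u = 9*v, F_v = 9*u, G_u = 18*u, G_v = 0
D = EG - F^2 = 1 + 9*v^2 + 9*u^2
expanded: Gamma^u_uu = (G E_u - 2F F_u + F E_v)/(2D), Gamma^u_uv = (G E_v - F G_u)/(2D), Gamma^u_vv = (2G F_v - G G_u - F G_v)/(2D), Gamma^v_uu = (2E F_u - E E_v - F E_u)/(2D), Gamma^v_uv = (E G_u - F E_v)/(2D), Gamma^v_vv = (E G_v - 2F F_v + F G_u)/(2D); substitute and cancel common factors


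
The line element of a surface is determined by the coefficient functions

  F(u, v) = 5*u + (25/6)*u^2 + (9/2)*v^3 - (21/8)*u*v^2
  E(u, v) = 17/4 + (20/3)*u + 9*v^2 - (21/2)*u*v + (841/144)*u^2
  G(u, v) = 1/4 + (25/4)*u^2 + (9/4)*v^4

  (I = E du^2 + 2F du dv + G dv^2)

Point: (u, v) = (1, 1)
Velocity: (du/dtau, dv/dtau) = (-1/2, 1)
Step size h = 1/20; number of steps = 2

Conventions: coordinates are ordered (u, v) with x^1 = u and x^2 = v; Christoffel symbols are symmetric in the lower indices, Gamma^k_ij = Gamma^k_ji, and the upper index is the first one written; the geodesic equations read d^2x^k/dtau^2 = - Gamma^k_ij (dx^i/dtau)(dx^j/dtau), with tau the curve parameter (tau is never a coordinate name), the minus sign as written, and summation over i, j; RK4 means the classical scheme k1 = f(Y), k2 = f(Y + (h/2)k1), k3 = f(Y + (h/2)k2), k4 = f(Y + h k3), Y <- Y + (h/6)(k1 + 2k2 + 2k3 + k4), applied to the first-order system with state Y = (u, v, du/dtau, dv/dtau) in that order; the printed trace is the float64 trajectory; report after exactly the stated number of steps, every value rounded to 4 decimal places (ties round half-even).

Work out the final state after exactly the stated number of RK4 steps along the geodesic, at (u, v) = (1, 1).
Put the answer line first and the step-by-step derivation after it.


Answer: u = 0.9528, v = 1.0963, du/dtau = -0.4454, dv/dtau = 0.9248

f(Y) = (du/dtau, dv/dtau, -Gamma^u_ij Y'^i Y'^j, -Gamma^v_ij Y'^i Y'^j) with the Gammas evaluated at the stage position; h = 0.050000; intermediate values shown to 6 dp
step 0: u = 1.0000, v = 1.0000, du/dtau = -0.5000, dv/dtau = 1.0000
step 1:
  k1: at (u, v) = (1.000000, 1.000000), (du/dtau, dv/dtau) = (-0.500000, 1.000000); Gamma_uuu = -3.670165, Gamma_uuv = -3.125937, Gamma_uvv = -2.779610, Gamma_vuu = 5.426637, Gamma_vuv = 4.658921, Gamma_vvv = 4.021889; k1 = (-0.500000, 1.000000, 0.571214, -0.719628)
  k2: at (u, v) = (0.987500, 1.025000), (du/dtau, dv/dtau) = (-0.485720, 0.982009); Gamma_uuu = -3.267396, Gamma_uuv = -2.784838, Gamma_uvv = -2.540708, Gamma_vuu = 4.845175, Gamma_vuv = 4.207864, Gamma_vvv = 3.750087; k2 = (-0.485720, 0.982009, 0.564336, -0.745315)
  k3: at (u, v) = (0.987857, 1.024550), (du/dtau, dv/dtau) = (-0.485892, 0.981367); Gamma_uuu = -3.275201, Gamma_uuv = -2.791749, Gamma_uvv = -2.545738, Gamma_vuu = 4.856171, Gamma_vuv = 4.216721, Gamma_vvv = 3.755609; k3 = (-0.485892, 0.981367, 0.562573, -0.742069)
  k4: at (u, v) = (0.975705, 1.049068), (du/dtau, dv/dtau) = (-0.471871, 0.962897); Gamma_uuu = -2.879498, Gamma_uuv = -2.457754, Gamma_uvv = -2.310052, Gamma_vuu = 4.284078, Gamma_vuv = 3.773456, Gamma_vvv = 3.486605; k4 = (-0.471871, 0.962897, 0.549540, -0.757539)
  Y <- Y + (h/6)(k1 + 2k2 + 2k3 + k4): u = 0.9757, v = 1.0491, du/dtau = -0.4719, dv/dtau = 0.9629
step 2:
  k1: at (u, v) = (0.975708, 1.049080), (du/dtau, dv/dtau) = (-0.471879, 0.962901); Gamma_uuu = -2.879341, Gamma_uuv = -2.457639, Gamma_uvv = -2.309980, Gamma_vuu = 4.283835, Gamma_vuv = 3.773286, Gamma_vvv = 3.486511; k1 = (-0.471879, 0.962901, 0.549537, -0.757541)
  k2: at (u, v) = (0.963911, 1.073153), (du/dtau, dv/dtau) = (-0.458140, 0.943962); Gamma_uuu = -2.494016, Gamma_uuv = -2.132985, Gamma_uvv = -2.079004, Gamma_vuu = 3.726260, Gamma_vuv = 3.341275, Gamma_vvv = 3.222382; k2 = (-0.458140, 0.943962, 0.531110, -0.763482)
  k3: at (u, v) = (0.964254, 1.072679), (du/dtau, dv/dtau) = (-0.458601, 0.943814); Gamma_uuu = -2.502100, Gamma_uuv = -2.140024, Gamma_uvv = -2.084159, Gamma_vuu = 3.737772, Gamma_vuv = 3.350437, Gamma_vvv = 3.228124; k3 = (-0.458601, 0.943814, 0.530216, -0.761306)
  k4: at (u, v) = (0.952778, 1.096271), (du/dtau, dv/dtau) = (-0.445368, 0.924835); Gamma_uuu = -2.130526, Gamma_uuv = -1.826872, Gamma_uvv = -1.859311, Gamma_vuu = 3.200156, Gamma_vuv = 2.933238, Gamma_vvv = 2.970955; k4 = (-0.445368, 0.924835, 0.507954, -0.759523)
  Y <- Y + (h/6)(k1 + 2k2 + 2k3 + k4): u = 0.9528, v = 1.0963, du/dtau = -0.4454, dv/dtau = 0.9248


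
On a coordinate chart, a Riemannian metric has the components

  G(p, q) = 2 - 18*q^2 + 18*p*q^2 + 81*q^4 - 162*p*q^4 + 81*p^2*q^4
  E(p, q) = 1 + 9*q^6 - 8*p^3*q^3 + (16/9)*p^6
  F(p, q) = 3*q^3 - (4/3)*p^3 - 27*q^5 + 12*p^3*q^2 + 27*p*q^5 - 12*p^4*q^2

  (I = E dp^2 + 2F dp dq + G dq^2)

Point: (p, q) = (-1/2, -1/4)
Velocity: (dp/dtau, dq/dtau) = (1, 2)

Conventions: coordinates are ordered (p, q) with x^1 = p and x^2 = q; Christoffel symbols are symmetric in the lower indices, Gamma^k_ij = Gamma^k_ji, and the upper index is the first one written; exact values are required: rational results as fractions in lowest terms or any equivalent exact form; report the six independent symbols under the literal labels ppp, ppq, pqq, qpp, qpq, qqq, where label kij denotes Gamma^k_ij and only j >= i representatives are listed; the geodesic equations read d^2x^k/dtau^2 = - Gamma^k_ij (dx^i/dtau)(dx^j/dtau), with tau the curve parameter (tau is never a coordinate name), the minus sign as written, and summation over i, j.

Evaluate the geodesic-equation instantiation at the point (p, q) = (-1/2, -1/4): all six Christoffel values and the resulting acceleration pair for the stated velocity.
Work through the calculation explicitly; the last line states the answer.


E = 37393/36864, F = 115/6144, G = 1049/1024 at the point
E_p = -23/96, E_q = 69/512, F_p = -91/1024, F_q = 459/512, G_p = 45/256, G_q = 135/64
EG - F^2 = 38293/36864;  g^inv = (36864/38293) * [[1049/1024, -115/6144], [-115/6144, 37393/36864]]
first-kind symbols [ij,l] = (1/2)(d_i g_jl + d_j g_il - d_l g_ij): [pp,p] = E_p/2 = -23/192, [pp,q] = F_p - E_q/2 = -5/32, [pq,p] = E_q/2 = 69/1024, [pq,q] = G_p/2 = 45/512, [qq,p] = F_q - G_p/2 = 207/256, [qq,q] = G_q/2 = 135/128
Gamma^p_ij = (G*[ij,p] - F*[ij,q])/(EG - F^2), Gamma^q_ij = (E*[ij,q] - F*[ij,p])/(EG - F^2)
Gamma_ppp = -4416/38293, Gamma_ppq = 2484/38293, Gamma_pqq = 29808/38293, Gamma_qpp = -5760/38293, Gamma_qpq = 3240/38293, Gamma_qqq = 38880/38293
d^2p/dtau^2 = -(Gamma_ppp*(1)^2 + 2*Gamma_ppq*(1)*(2) + Gamma_pqq*(2)^2) = -124752/38293
d^2q/dtau^2 = -(Gamma_qpp*(1)^2 + 2*Gamma_qpq*(1)*(2) + Gamma_qqq*(2)^2) = -162720/38293

Answer: Gamma_ppp = -4416/38293, Gamma_ppq = 2484/38293, Gamma_pqq = 29808/38293, Gamma_qpp = -5760/38293, Gamma_qpq = 3240/38293, Gamma_qqq = 38880/38293; accelerations (d^2p/dtau^2, d^2q/dtau^2) = (-124752/38293, -162720/38293)


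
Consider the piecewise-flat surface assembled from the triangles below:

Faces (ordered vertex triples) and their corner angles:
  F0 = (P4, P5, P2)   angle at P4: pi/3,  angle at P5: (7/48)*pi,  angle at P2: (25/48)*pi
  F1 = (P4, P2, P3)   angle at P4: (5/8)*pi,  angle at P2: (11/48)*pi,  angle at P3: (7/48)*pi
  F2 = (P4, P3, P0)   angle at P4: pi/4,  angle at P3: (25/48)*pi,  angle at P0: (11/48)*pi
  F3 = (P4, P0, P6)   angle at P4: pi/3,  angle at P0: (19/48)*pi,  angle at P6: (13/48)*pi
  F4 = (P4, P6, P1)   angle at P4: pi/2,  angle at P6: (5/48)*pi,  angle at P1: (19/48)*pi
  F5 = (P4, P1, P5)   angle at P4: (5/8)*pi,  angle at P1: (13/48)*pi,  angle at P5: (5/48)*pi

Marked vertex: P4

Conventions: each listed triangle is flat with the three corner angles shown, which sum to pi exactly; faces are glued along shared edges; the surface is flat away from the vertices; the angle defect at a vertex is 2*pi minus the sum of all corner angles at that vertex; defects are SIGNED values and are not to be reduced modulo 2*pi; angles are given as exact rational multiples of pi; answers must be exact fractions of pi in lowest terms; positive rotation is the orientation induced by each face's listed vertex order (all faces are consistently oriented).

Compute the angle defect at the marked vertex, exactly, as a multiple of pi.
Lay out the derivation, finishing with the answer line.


Sum of corner angles at P4: (8/3)*pi
defect = 2*pi - (8/3)*pi

Answer: defect(P4) = (-2/3)*pi


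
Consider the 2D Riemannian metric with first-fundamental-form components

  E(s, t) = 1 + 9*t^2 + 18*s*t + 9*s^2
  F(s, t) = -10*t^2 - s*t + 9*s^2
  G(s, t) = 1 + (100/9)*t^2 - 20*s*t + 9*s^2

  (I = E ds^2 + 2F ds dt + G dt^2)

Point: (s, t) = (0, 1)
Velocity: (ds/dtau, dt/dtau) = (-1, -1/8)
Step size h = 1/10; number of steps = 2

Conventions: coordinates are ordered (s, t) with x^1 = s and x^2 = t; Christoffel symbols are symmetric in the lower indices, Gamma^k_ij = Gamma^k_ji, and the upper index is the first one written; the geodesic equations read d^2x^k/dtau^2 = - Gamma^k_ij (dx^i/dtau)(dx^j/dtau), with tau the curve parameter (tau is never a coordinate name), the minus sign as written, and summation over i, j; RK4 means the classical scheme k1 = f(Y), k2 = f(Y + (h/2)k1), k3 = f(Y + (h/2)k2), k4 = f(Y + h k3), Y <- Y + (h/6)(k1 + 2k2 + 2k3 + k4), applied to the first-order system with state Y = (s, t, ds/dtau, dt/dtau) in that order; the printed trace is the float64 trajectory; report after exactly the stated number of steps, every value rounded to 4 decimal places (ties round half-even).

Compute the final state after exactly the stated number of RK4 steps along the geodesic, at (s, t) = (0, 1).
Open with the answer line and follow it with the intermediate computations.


Answer: s = -0.2097, t = 0.9873, ds/dtau = -1.0924, dt/dtau = 0.0001

f(Y) = (ds/dtau, dt/dtau, -Gamma^s_ij Y'^i Y'^j, -Gamma^t_ij Y'^i Y'^j) with the Gammas evaluated at the stage position; h = 0.100000; intermediate values shown to 6 dp
step 0: s = 0.0000, t = 1.0000, ds/dtau = -1.0000, dt/dtau = -0.1250
step 1:
  k1: at (s, t) = (0.000000, 1.000000), (ds/dtau, dt/dtau) = (-1.000000, -0.125000); Gamma_sss = 0.426316, Gamma_sst = 0.426316, Gamma_stt = -0.473684, Gamma_tss = -0.473684, Gamma_tst = -0.473684, Gamma_ttt = 0.526316; k1 = (-1.000000, -0.125000, -0.525493, 0.583882)
  k2: at (s, t) = (-0.050000, 0.993750), (ds/dtau, dt/dtau) = (-1.026275, -0.095806); Gamma_sss = 0.404370, Gamma_sst = 0.404370, Gamma_stt = -0.449300, Gamma_tss = -0.494528, Gamma_tst = -0.494528, Gamma_ttt = 0.549475; k2 = (-1.026275, -0.095806, -0.501293, 0.613060)
  k3: at (s, t) = (-0.051314, 0.995210), (ds/dtau, dt/dtau) = (-1.025065, -0.094347); Gamma_sss = 0.403213, Gamma_sst = 0.403213, Gamma_stt = -0.448014, Gamma_tss = -0.494290, Gamma_tst = -0.494290, Gamma_ttt = 0.549212; k3 = (-1.025065, -0.094347, -0.497682, 0.610098)
  k4: at (s, t) = (-0.102506, 0.990565), (ds/dtau, dt/dtau) = (-1.049768, -0.063990); Gamma_sss = 0.378333, Gamma_sst = 0.378333, Gamma_stt = -0.420370, Gamma_tss = -0.512563, Gamma_tst = -0.512563, Gamma_ttt = 0.569514; k4 = (-1.049768, -0.063990, -0.466036, 0.631382)
  Y <- Y + (h/6)(k1 + 2k2 + 2k3 + k4): s = -0.1025, t = 0.9905, ds/dtau = -1.0498, dt/dtau = -0.0640
step 2:
  k1: at (s, t) = (-0.102541, 0.990512), (ds/dtau, dt/dtau) = (-1.049825, -0.063974); Gamma_sss = 0.378331, Gamma_sst = 0.378331, Gamma_stt = -0.420368, Gamma_tss = -0.512599, Gamma_tst = -0.512599, Gamma_ttt = 0.569555; k1 = (-1.049825, -0.063974, -0.466068, 0.631475)
  k2: at (s, t) = (-0.155032, 0.987313), (ds/dtau, dt/dtau) = (-1.073128, -0.032400); Gamma_sss = 0.350963, Gamma_sst = 0.350963, Gamma_stt = -0.389959, Gamma_tss = -0.527973, Gamma_tst = -0.527973, Gamma_ttt = 0.586636; k2 = (-1.073128, -0.032400, -0.428166, 0.644114)
  k3: at (s, t) = (-0.156197, 0.988892), (ds/dtau, dt/dtau) = (-1.071233, -0.031768); Gamma_sss = 0.349955, Gamma_sst = 0.349955, Gamma_stt = -0.388839, Gamma_tss = -0.527423, Gamma_tst = -0.527423, Gamma_ttt = 0.586025; k3 = (-1.071233, -0.031768, -0.425014, 0.640545)
  k4: at (s, t) = (-0.209664, 0.987335), (ds/dtau, dt/dtau) = (-1.092326, 0.000081); Gamma_sss = 0.320907, Gamma_sst = 0.320907, Gamma_stt = -0.356563, Gamma_tss = -0.539212, Gamma_tst = -0.539212, Gamma_ttt = 0.599125; k4 = (-1.092326, 0.000081, -0.382842, 0.643280)
  Y <- Y + (h/6)(k1 + 2k2 + 2k3 + k4): s = -0.2097, t = 0.9873, ds/dtau = -1.0924, dt/dtau = 0.0001


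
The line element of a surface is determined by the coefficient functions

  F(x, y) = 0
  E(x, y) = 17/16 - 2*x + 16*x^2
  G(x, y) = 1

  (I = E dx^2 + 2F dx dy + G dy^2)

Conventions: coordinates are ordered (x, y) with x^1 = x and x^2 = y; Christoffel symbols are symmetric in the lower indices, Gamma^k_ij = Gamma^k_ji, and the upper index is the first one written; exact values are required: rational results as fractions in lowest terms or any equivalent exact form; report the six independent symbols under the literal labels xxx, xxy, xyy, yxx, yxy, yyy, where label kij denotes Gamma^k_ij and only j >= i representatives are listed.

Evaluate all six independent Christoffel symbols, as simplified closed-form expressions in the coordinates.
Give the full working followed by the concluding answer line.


E = 17/16 - 2*x + 16*x^2; F = 0; G = 1
Gamma^k_ij = (1/2) g^{kl} (d_i g_jl + d_j g_il - d_l g_ij), with g^inv = (1/(EG-F^2)) [[G, -F], [-F, E]]
first partials: E_x = -2 + 32*x, E_y = 0, F_x = 0, F_y = 0, G_x = 0, G_y = 0
D = EG - F^2 = 17/16 - 2*x + 16*x^2
expanded: Gamma^x_xx = (G E_x - 2F F_x + F E_y)/(2D), Gamma^x_xy = (G E_y - F G_x)/(2D), Gamma^x_yy = (2G F_y - G G_x - F G_y)/(2D), Gamma^y_xx = (2E F_x - E E_y - F E_x)/(2D), Gamma^y_xy = (E G_x - F E_y)/(2D), Gamma^y_yy = (E G_y - 2F F_y + F G_x)/(2D); substitute and cancel common factors

Answer: Gamma_xxx = (256*x - 16)/(256*x^2 - 32*x + 17), Gamma_xxy = 0, Gamma_xyy = 0, Gamma_yxx = 0, Gamma_yxy = 0, Gamma_yyy = 0


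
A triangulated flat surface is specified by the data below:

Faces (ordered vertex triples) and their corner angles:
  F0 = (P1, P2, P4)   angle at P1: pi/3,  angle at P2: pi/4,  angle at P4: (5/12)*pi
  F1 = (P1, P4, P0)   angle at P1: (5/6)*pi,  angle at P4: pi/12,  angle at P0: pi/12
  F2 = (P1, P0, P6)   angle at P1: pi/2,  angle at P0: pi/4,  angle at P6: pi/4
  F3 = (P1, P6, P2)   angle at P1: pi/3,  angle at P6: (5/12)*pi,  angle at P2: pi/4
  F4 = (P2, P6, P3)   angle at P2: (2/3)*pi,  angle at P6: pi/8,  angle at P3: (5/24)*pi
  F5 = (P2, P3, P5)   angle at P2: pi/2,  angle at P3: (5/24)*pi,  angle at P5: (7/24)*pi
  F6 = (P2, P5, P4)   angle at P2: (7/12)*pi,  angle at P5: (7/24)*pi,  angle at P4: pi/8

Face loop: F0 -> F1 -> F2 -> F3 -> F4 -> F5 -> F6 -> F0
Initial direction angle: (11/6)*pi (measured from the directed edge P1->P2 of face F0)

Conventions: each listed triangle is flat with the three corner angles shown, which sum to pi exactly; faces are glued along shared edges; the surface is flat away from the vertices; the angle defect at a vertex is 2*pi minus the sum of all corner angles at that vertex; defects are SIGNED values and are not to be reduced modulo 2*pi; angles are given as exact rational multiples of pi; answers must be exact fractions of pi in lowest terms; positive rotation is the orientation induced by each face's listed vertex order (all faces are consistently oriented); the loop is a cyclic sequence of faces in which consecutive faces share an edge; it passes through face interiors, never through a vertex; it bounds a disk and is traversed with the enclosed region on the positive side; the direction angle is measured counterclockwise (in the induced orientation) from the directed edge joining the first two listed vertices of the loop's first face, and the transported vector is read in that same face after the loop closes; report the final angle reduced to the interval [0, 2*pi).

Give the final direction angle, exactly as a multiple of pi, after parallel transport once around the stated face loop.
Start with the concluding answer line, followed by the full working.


Answer: final direction angle = (19/12)*pi

enclosed vertex P1: corner angles sum to 2*pi, defect = 2*pi - 2*pi = 0
enclosed vertex P2: corner angles sum to (9/4)*pi, defect = 2*pi - (9/4)*pi = -pi/4
summing the enclosed defects onto the initial angle, mod 2*pi in the induced orientation:
final angle = (11/6)*pi - pi/4 = (19/12)*pi (mod 2*pi)
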